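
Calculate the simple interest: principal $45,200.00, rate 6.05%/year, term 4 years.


Formula: I = P * r * t
Substituting: I = $45,200.00 * 0.0605 * 4
Step: I = $45,200.00 * 0.242
I = $10,938.40

$10,938.40


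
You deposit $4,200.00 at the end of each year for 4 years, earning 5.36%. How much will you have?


Formula: FV = PMT * ((1+r)^n - 1) / r
Growth factor: (1 + 0.0536)^4 = 1.232262
Numerator: 1.232262 - 1 = 0.232262
FV = $4,200.00 * 0.232262 / 0.0536 = $18,199.63

$18,199.63


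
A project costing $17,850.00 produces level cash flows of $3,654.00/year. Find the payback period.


Formula: Payback = investment / annual cash flow
Substituting: Payback = $17,850.00 / $3,654.00
Payback = 4.8851 years

4.8851 years


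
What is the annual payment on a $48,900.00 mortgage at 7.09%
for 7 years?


Formula: PMT = PV * r / (1 - (1+r)^(-n))
Denominator: 1 - (1 + 0.0709)^(-7) = 0.380905
Numerator: $48,900.00 * 0.0709 = 3467.01
PMT = 3467.01 / 0.380905 = $9,102.04

$9,102.04


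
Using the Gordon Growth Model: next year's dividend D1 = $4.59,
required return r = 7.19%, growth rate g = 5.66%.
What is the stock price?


Formula: P = D1 / (r - g)
Spread: r - g = 0.0719 - 0.0566 = 0.0153
Substituting: P = $4.59 / 0.0153
P = $300.00

$300.00


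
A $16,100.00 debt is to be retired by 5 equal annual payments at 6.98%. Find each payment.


Formula: PMT = PV * r / (1 - (1+r)^(-n))
Denominator: 1 - (1 + 0.0698)^(-5) = 0.286347
Numerator: $16,100.00 * 0.0698 = 1123.78
PMT = 1123.78 / 0.286347 = $3,924.54

$3,924.54


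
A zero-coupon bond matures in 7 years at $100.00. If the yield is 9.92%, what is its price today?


Formula: Price = FV / (1 + r)^n
Substituting: Price = $100.00 / (1 + 0.0992)^7
Discount factor: (1.0992)^7 = 1.938818
Price = $100.00 / 1.938818 = $51.58

$51.58


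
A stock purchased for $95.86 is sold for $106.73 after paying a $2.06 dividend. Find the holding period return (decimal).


Formula: HPR = (P1 - P0 + D) / P0
Gain: $106.73 - $95.86 + $2.06 = $12.93
HPR = $12.93 / $95.86 = 0.1349

0.1349


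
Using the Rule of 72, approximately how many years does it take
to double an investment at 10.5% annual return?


Formula: Years ≈ 72 / r
Substituting: Years ≈ 72 / 10.5
Years ≈ 6.9

6.9 years


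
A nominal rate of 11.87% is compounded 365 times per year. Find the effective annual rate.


Formula: EAR = (1 + r/m)^m - 1
Period rate: r/m = 0.1187 / 365 = 0.000325
Compounding: (1 + 0.000325)^365 = 1.12601
EAR = 1.12601 - 1 = 0.12601

0.12601


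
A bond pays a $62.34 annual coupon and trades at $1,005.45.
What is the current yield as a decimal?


Formula: Current yield = annual coupon / price
Substituting: CY = $62.34 / $1,005.45
CY = 0.062002

0.062002


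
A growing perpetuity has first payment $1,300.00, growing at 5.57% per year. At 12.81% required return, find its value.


Formula: PV = C / (r - g)
Spread: r - g = 0.1281 - 0.0557 = 0.0724
Substituting: PV = $1,300.00 / 0.0724
PV = $17,955.80

$17,955.80


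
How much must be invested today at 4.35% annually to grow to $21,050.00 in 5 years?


Formula: PV = FV / (1 + r)^n
Substituting: PV = $21,050.00 / (1 + 0.0435)^5
Discount factor: (1.0435)^5 = 1.237264
PV = $21,050.00 / 1.237264 = $17,013.35

$17,013.35


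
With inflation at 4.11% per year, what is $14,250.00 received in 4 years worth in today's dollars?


Formula: Real value = nominal / (1 + inflation)^years
Price level: (1 + 0.0411)^4 = 1.174816
Real value = $14,250.00 / 1.174816 = $12,129.56

$12,129.56


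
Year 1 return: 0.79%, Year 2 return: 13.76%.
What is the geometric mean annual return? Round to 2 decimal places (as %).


Formula: Geometric mean = ((1+r1)*(1+r2))^(1/2) - 1
Product: (1 + 0.0079) * (1 + 0.1376) = 1.0079 * 1.1376 = 1.146587
Square root: 1.146587^0.5 = 1.070788
Geometric mean = 1.070788 - 1 = 0.070788
As percentage: 7.08%

7.08%


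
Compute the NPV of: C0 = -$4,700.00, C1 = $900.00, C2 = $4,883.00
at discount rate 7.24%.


Formula: NPV = C0 + C1/(1+r) + C2/(1+r)^2
Discount C1: $900.00 / (1 + 0.0724) = $839.24
Discount C2: $4,883.00 / (1 + 0.0724)^2 = $4,245.93
NPV = -$4,700.00 + $839.24 + $4,245.93 = $385.17

$385.17


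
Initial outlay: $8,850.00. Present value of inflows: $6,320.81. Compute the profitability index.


Formula: PI = PV(cash flows) / initial investment
Substituting: PI = $6,320.81 / $8,850.00
PI = 0.7142

0.7142


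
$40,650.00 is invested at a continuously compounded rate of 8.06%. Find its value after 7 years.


Formula: FV = P * e^(r*t)
Exponent: r*t = 0.0806 * 7 = 0.5642
e^(0.5642) = 1.758041
FV = $40,650.00 * 1.758041 = $71,464.36

$71,464.36


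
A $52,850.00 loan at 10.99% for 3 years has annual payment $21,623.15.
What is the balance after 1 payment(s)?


Formula: Balance = PV*(1+r)^k - PMT*((1+r)^k - 1)/r
Growth: (1 + 0.1099)^1 = 1.1099
Accumulated factor: ((1+r)^k - 1)/r = 1.0
Balance = $52,850.00 * 1.1099 - $21,623.15 * 1.0
Balance = $37,035.07

$37,035.07


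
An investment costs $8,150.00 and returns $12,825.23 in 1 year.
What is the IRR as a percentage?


Formula: IRR = C1/C0 - 1
Substituting: IRR = $12,825.23 / $8,150.00 - 1
Ratio: 1.573648 - 1 = 0.573648
IRR = 57.3648%

57.3648%


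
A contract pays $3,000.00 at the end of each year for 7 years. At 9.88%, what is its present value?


Formula: PV = PMT * (1 - (1+r)^(-n)) / r
Discount factor: (1 + 0.0988)^(-7) = 0.517094
Bracket: 1 - 0.517094 = 0.482906
PV = $3,000.00 * 0.482906 / 0.0988 = $14,663.14

$14,663.14


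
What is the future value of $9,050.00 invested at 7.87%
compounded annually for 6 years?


Formula: FV = P * (1 + r)^n
Substituting: FV = $9,050.00 * (1 + 0.0787)^6
Growth factor: (1.0787)^6 = 1.575448
FV = $9,050.00 * 1.575448 = $14,257.80

$14,257.80


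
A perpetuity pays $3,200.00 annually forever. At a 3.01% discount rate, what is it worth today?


Formula: PV = C / r
Substituting: PV = $3,200.00 / 0.0301
PV = $106,312.29

$106,312.29


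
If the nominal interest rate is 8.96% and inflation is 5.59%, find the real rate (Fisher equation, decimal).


Formula: (1 + r_real) = (1 + r_nom) / (1 + inflation)
Substituting: (1 + r_real) = 1.0896 / 1.0559
(1 + r_real) = 1.031916
r_real = 1.031916 - 1 = 0.031916

0.031916


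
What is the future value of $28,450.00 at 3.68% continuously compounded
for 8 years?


Formula: FV = P * e^(r*t)
Exponent: r*t = 0.0368 * 8 = 0.2944
e^(0.2944) = 1.342321
FV = $28,450.00 * 1.342321 = $38,189.02

$38,189.02


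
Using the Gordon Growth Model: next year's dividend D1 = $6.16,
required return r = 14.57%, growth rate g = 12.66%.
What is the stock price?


Formula: P = D1 / (r - g)
Spread: r - g = 0.1457 - 0.1266 = 0.0191
Substituting: P = $6.16 / 0.0191
P = $322.51

$322.51


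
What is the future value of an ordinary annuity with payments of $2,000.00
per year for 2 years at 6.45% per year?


Formula: FV = PMT * ((1+r)^n - 1) / r
Growth factor: (1 + 0.0645)^2 = 1.13316
Numerator: 1.13316 - 1 = 0.13316
FV = $2,000.00 * 0.13316 / 0.0645 = $4,129.00

$4,129.00


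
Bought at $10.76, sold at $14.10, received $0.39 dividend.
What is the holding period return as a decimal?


Formula: HPR = (P1 - P0 + D) / P0
Gain: $14.10 - $10.76 + $0.39 = $3.73
HPR = $3.73 / $10.76 = 0.3467

0.3467


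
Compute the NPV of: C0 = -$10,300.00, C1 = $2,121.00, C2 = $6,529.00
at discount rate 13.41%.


Formula: NPV = C0 + C1/(1+r) + C2/(1+r)^2
Discount C1: $2,121.00 / (1 + 0.1341) = $1,870.21
Discount C2: $6,529.00 / (1 + 0.1341)^2 = $5,076.26
NPV = -$10,300.00 + $1,870.21 + $5,076.26 = -$3,353.53

-$3,353.53


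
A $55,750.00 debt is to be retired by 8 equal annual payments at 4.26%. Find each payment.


Formula: PMT = PV * r / (1 - (1+r)^(-n))
Denominator: 1 - (1 + 0.0426)^(-8) = 0.283761
Numerator: $55,750.00 * 0.0426 = 2374.95
PMT = 2374.95 / 0.283761 = $8,369.56

$8,369.56


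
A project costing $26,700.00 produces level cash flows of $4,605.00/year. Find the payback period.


Formula: Payback = investment / annual cash flow
Substituting: Payback = $26,700.00 / $4,605.00
Payback = 5.798 years

5.798 years


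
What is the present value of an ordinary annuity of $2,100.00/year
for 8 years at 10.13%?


Formula: PV = PMT * (1 - (1+r)^(-n)) / r
Discount factor: (1 + 0.1013)^(-8) = 0.46212
Bracket: 1 - 0.46212 = 0.53788
PV = $2,100.00 * 0.53788 / 0.1013 = $11,150.52

$11,150.52


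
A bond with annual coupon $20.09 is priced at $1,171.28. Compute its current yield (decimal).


Formula: Current yield = annual coupon / price
Substituting: CY = $20.09 / $1,171.28
CY = 0.017152

0.017152


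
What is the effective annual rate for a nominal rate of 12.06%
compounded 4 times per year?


Formula: EAR = (1 + r/m)^m - 1
Period rate: r/m = 0.1206 / 4 = 0.03015
Compounding: (1 + 0.03015)^4 = 1.126165
EAR = 1.126165 - 1 = 0.126165

0.126165


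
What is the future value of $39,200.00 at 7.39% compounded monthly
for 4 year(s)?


Formula: FV = P * (1 + r/m)^(m*t)
Period rate: r/m = 0.0739 / 12 = 0.006158
Total periods: m*t = 12 * 4 = 48
Growth factor: (1 + 0.006158)^48 = 1.342715
FV = $39,200.00 * 1.342715 = $52,634.42

$52,634.42


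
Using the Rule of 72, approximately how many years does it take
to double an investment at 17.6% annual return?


Formula: Years ≈ 72 / r
Substituting: Years ≈ 72 / 17.6
Years ≈ 4.1

4.1 years


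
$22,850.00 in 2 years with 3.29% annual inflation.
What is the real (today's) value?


Formula: Real value = nominal / (1 + inflation)^years
Price level: (1 + 0.0329)^2 = 1.066882
Real value = $22,850.00 / 1.066882 = $21,417.54

$21,417.54


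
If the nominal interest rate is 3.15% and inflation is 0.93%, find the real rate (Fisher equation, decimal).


Formula: (1 + r_real) = (1 + r_nom) / (1 + inflation)
Substituting: (1 + r_real) = 1.0315 / 1.0093
(1 + r_real) = 1.021995
r_real = 1.021995 - 1 = 0.021995

0.021995


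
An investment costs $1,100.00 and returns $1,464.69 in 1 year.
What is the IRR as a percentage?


Formula: IRR = C1/C0 - 1
Substituting: IRR = $1,464.69 / $1,100.00 - 1
Ratio: 1.331536 - 1 = 0.331536
IRR = 33.1536%

33.1536%


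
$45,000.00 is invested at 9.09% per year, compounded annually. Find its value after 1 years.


Formula: FV = P * (1 + r)^n
Substituting: FV = $45,000.00 * (1 + 0.0909)^1
Growth factor: (1.0909)^1 = 1.0909
FV = $45,000.00 * 1.0909 = $49,090.50

$49,090.50


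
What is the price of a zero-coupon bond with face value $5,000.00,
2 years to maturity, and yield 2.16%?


Formula: Price = FV / (1 + r)^n
Substituting: Price = $5,000.00 / (1 + 0.0216)^2
Discount factor: (1.0216)^2 = 1.043667
Price = $5,000.00 / 1.043667 = $4,790.80

$4,790.80


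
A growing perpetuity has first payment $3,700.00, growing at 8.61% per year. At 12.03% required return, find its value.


Formula: PV = C / (r - g)
Spread: r - g = 0.1203 - 0.0861 = 0.0342
Substituting: PV = $3,700.00 / 0.0342
PV = $108,187.13

$108,187.13


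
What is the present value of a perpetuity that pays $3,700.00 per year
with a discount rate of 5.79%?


Formula: PV = C / r
Substituting: PV = $3,700.00 / 0.0579
PV = $63,903.28

$63,903.28


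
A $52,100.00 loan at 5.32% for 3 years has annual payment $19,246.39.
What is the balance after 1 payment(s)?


Formula: Balance = PV*(1+r)^k - PMT*((1+r)^k - 1)/r
Growth: (1 + 0.0532)^1 = 1.0532
Accumulated factor: ((1+r)^k - 1)/r = 1.0
Balance = $52,100.00 * 1.0532 - $19,246.39 * 1.0
Balance = $35,625.33

$35,625.33


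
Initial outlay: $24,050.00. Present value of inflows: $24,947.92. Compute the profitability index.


Formula: PI = PV(cash flows) / initial investment
Substituting: PI = $24,947.92 / $24,050.00
PI = 1.0373

1.0373


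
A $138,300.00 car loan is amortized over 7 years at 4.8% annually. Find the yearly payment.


Formula: PMT = PV * r / (1 - (1+r)^(-n))
Denominator: 1 - (1 + 0.048)^(-7) = 0.27977
Numerator: $138,300.00 * 0.048 = 6638.4
PMT = 6638.4 / 0.27977 = $23,728.04

$23,728.04


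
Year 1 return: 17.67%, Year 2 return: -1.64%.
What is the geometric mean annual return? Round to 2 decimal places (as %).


Formula: Geometric mean = ((1+r1)*(1+r2))^(1/2) - 1
Product: (1 + 0.1767) * (1 + -0.0164) = 1.1767 * 0.9836 = 1.157402
Square root: 1.157402^0.5 = 1.075826
Geometric mean = 1.075826 - 1 = 0.075826
As percentage: 7.58%

7.58%


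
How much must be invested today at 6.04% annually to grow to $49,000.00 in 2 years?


Formula: PV = FV / (1 + r)^n
Substituting: PV = $49,000.00 / (1 + 0.0604)^2
Discount factor: (1.0604)^2 = 1.124448
PV = $49,000.00 / 1.124448 = $43,576.93

$43,576.93


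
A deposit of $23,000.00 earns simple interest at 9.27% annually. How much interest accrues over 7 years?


Formula: I = P * r * t
Substituting: I = $23,000.00 * 0.0927 * 7
Step: I = $23,000.00 * 0.6489
I = $14,924.70

$14,924.70


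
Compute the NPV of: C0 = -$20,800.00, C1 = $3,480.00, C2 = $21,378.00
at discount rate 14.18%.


Formula: NPV = C0 + C1/(1+r) + C2/(1+r)^2
Discount C1: $3,480.00 / (1 + 0.1418) = $3,047.82
Discount C2: $21,378.00 / (1 + 0.1418)^2 = $16,397.85
NPV = -$20,800.00 + $3,047.82 + $16,397.85 = -$1,354.33

-$1,354.33


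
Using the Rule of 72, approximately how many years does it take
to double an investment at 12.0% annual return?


Formula: Years ≈ 72 / r
Substituting: Years ≈ 72 / 12.0
Years ≈ 6.0

6.0 years


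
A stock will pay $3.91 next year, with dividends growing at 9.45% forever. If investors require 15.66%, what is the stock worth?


Formula: P = D1 / (r - g)
Spread: r - g = 0.1566 - 0.0945 = 0.0621
Substituting: P = $3.91 / 0.0621
P = $62.96

$62.96


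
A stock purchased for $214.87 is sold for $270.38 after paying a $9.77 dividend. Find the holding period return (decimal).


Formula: HPR = (P1 - P0 + D) / P0
Gain: $270.38 - $214.87 + $9.77 = $65.28
HPR = $65.28 / $214.87 = 0.3038

0.3038


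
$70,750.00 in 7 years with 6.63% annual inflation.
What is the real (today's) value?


Formula: Real value = nominal / (1 + inflation)^years
Price level: (1 + 0.0663)^7 = 1.567313
Real value = $70,750.00 / 1.567313 = $45,140.94

$45,140.94


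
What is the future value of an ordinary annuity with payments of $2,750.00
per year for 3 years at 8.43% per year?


Formula: FV = PMT * ((1+r)^n - 1) / r
Growth factor: (1 + 0.0843)^3 = 1.274819
Numerator: 1.274819 - 1 = 0.274819
FV = $2,750.00 * 0.274819 / 0.0843 = $8,965.02

$8,965.02


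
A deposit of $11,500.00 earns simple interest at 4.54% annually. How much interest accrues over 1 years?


Formula: I = P * r * t
Substituting: I = $11,500.00 * 0.0454 * 1
Step: I = $11,500.00 * 0.0454
I = $522.10

$522.10


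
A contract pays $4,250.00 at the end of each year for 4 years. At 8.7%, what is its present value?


Formula: PV = PMT * (1 - (1+r)^(-n)) / r
Discount factor: (1 + 0.087)^(-4) = 0.716278
Bracket: 1 - 0.716278 = 0.283722
PV = $4,250.00 * 0.283722 / 0.087 = $13,859.97

$13,859.97


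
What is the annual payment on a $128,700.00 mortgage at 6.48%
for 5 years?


Formula: PMT = PV * r / (1 - (1+r)^(-n))
Denominator: 1 - (1 + 0.0648)^(-5) = 0.269433
Numerator: $128,700.00 * 0.0648 = 8339.76
PMT = 8339.76 / 0.269433 = $30,952.95

$30,952.95


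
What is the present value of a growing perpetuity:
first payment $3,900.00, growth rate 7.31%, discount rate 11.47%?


Formula: PV = C / (r - g)
Spread: r - g = 0.1147 - 0.0731 = 0.0416
Substituting: PV = $3,900.00 / 0.0416
PV = $93,750.00

$93,750.00


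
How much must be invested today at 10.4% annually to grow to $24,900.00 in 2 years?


Formula: PV = FV / (1 + r)^n
Substituting: PV = $24,900.00 / (1 + 0.104)^2
Discount factor: (1.104)^2 = 1.218816
PV = $24,900.00 / 1.218816 = $20,429.66

$20,429.66


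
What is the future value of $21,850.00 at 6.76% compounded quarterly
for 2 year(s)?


Formula: FV = P * (1 + r/m)^(m*t)
Period rate: r/m = 0.0676 / 4 = 0.0169
Total periods: m*t = 4 * 2 = 8
Growth factor: (1 + 0.0169)^8 = 1.143473
FV = $21,850.00 * 1.143473 = $24,984.89

$24,984.89


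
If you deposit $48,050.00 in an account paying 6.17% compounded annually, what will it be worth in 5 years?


Formula: FV = P * (1 + r)^n
Substituting: FV = $48,050.00 * (1 + 0.0617)^5
Growth factor: (1.0617)^5 = 1.348991
FV = $48,050.00 * 1.348991 = $64,819.02

$64,819.02


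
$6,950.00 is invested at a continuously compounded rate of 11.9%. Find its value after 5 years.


Formula: FV = P * e^(r*t)
Exponent: r*t = 0.119 * 5 = 0.595
e^(0.595) = 1.813031
FV = $6,950.00 * 1.813031 = $12,600.57

$12,600.57


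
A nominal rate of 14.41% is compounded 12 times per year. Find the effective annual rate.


Formula: EAR = (1 + r/m)^m - 1
Period rate: r/m = 0.1441 / 12 = 0.012008
Compounding: (1 + 0.012008)^12 = 1.154009
EAR = 1.154009 - 1 = 0.154009

0.154009


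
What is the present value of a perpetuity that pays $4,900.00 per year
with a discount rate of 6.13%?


Formula: PV = C / r
Substituting: PV = $4,900.00 / 0.0613
PV = $79,934.75

$79,934.75


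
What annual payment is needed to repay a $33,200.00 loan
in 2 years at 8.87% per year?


Formula: PMT = PV * r / (1 - (1+r)^(-n))
Denominator: 1 - (1 + 0.0887)^(-2) = 0.156309
Numerator: $33,200.00 * 0.0887 = 2944.84
PMT = 2944.84 / 0.156309 = $18,839.89

$18,839.89


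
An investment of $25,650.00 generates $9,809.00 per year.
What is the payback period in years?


Formula: Payback = investment / annual cash flow
Substituting: Payback = $25,650.00 / $9,809.00
Payback = 2.6149 years

2.6149 years


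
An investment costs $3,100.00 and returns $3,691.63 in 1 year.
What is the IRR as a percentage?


Formula: IRR = C1/C0 - 1
Substituting: IRR = $3,691.63 / $3,100.00 - 1
Ratio: 1.190848 - 1 = 0.190848
IRR = 19.0848%

19.0848%


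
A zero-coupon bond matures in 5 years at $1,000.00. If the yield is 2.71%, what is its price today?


Formula: Price = FV / (1 + r)^n
Substituting: Price = $1,000.00 / (1 + 0.0271)^5
Discount factor: (1.0271)^5 = 1.143046
Price = $1,000.00 / 1.143046 = $874.86

$874.86


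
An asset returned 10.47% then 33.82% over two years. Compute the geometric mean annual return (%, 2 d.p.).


Formula: Geometric mean = ((1+r1)*(1+r2))^(1/2) - 1
Product: (1 + 0.1047) * (1 + 0.3382) = 1.1047 * 1.3382 = 1.47831
Square root: 1.47831^0.5 = 1.215858
Geometric mean = 1.215858 - 1 = 0.215858
As percentage: 21.59%

21.59%


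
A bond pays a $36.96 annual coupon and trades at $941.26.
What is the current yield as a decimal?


Formula: Current yield = annual coupon / price
Substituting: CY = $36.96 / $941.26
CY = 0.039267

0.039267


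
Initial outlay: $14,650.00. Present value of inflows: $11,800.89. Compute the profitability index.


Formula: PI = PV(cash flows) / initial investment
Substituting: PI = $11,800.89 / $14,650.00
PI = 0.8055

0.8055


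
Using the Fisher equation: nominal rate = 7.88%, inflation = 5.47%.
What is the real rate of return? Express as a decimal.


Formula: (1 + r_real) = (1 + r_nom) / (1 + inflation)
Substituting: (1 + r_real) = 1.0788 / 1.0547
(1 + r_real) = 1.02285
r_real = 1.02285 - 1 = 0.02285

0.02285


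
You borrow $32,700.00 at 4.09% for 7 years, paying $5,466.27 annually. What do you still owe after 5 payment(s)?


Formula: Balance = PV*(1+r)^k - PMT*((1+r)^k - 1)/r
Growth: (1 + 0.0409)^5 = 1.221926
Accumulated factor: ((1+r)^k - 1)/r = 5.426073
Balance = $32,700.00 * 1.221926 - $5,466.27 * 5.426073
Balance = $10,296.61

$10,296.61


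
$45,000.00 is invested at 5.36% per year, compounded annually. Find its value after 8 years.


Formula: FV = P * (1 + r)^n
Substituting: FV = $45,000.00 * (1 + 0.0536)^8
Growth factor: (1.0536)^8 = 1.51847
FV = $45,000.00 * 1.51847 = $68,331.13

$68,331.13


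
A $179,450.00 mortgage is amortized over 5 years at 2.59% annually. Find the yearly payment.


Formula: PMT = PV * r / (1 - (1+r)^(-n))
Denominator: 1 - (1 + 0.0259)^(-5) = 0.120016
Numerator: $179,450.00 * 0.0259 = 4647.755
PMT = 4647.755 / 0.120016 = $38,726.18

$38,726.18


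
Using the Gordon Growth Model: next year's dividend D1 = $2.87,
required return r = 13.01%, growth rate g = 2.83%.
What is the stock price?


Formula: P = D1 / (r - g)
Spread: r - g = 0.1301 - 0.0283 = 0.1018
Substituting: P = $2.87 / 0.1018
P = $28.19

$28.19


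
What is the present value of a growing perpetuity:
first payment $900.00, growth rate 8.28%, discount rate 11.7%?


Formula: PV = C / (r - g)
Spread: r - g = 0.117 - 0.0828 = 0.0342
Substituting: PV = $900.00 / 0.0342
PV = $26,315.79

$26,315.79


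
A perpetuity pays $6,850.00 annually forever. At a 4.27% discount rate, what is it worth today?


Formula: PV = C / r
Substituting: PV = $6,850.00 / 0.0427
PV = $160,421.55

$160,421.55


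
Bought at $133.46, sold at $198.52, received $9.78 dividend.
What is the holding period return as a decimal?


Formula: HPR = (P1 - P0 + D) / P0
Gain: $198.52 - $133.46 + $9.78 = $74.84
HPR = $74.84 / $133.46 = 0.5608

0.5608


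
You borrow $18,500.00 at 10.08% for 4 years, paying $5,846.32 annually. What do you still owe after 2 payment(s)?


Formula: Balance = PV*(1+r)^k - PMT*((1+r)^k - 1)/r
Growth: (1 + 0.1008)^2 = 1.211761
Accumulated factor: ((1+r)^k - 1)/r = 2.1008
Balance = $18,500.00 * 1.211761 - $5,846.32 * 2.1008
Balance = $10,135.62

$10,135.62


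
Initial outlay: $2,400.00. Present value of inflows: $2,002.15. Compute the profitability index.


Formula: PI = PV(cash flows) / initial investment
Substituting: PI = $2,002.15 / $2,400.00
PI = 0.8342

0.8342


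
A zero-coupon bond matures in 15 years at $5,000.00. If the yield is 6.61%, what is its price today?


Formula: Price = FV / (1 + r)^n
Substituting: Price = $5,000.00 / (1 + 0.0661)^15
Discount factor: (1.0661)^15 = 2.611976
Price = $5,000.00 / 2.611976 = $1,914.26

$1,914.26


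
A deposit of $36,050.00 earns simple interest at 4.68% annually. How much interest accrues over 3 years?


Formula: I = P * r * t
Substituting: I = $36,050.00 * 0.0468 * 3
Step: I = $36,050.00 * 0.1404
I = $5,061.42

$5,061.42


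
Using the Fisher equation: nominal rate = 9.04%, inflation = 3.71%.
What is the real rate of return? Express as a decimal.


Formula: (1 + r_real) = (1 + r_nom) / (1 + inflation)
Substituting: (1 + r_real) = 1.0904 / 1.0371
(1 + r_real) = 1.051393
r_real = 1.051393 - 1 = 0.051393

0.051393


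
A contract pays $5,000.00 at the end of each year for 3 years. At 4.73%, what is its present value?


Formula: PV = PMT * (1 - (1+r)^(-n)) / r
Discount factor: (1 + 0.0473)^(-3) = 0.870536
Bracket: 1 - 0.870536 = 0.129464
PV = $5,000.00 * 0.129464 / 0.0473 = $13,685.42

$13,685.42


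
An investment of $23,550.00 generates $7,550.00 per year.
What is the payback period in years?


Formula: Payback = investment / annual cash flow
Substituting: Payback = $23,550.00 / $7,550.00
Payback = 3.1192 years

3.1192 years


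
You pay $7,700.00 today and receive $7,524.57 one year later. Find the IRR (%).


Formula: IRR = C1/C0 - 1
Substituting: IRR = $7,524.57 / $7,700.00 - 1
Ratio: 0.977217 - 1 = -0.022783
IRR = -2.2783%

-2.2783%


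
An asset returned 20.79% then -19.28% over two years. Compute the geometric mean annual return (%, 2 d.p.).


Formula: Geometric mean = ((1+r1)*(1+r2))^(1/2) - 1
Product: (1 + 0.2079) * (1 + -0.1928) = 1.2079 * 0.8072 = 0.975017
Square root: 0.975017^0.5 = 0.987429
Geometric mean = 0.987429 - 1 = -0.012571
As percentage: -1.26%

-1.26%


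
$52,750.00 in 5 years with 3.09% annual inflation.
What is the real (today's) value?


Formula: Real value = nominal / (1 + inflation)^years
Price level: (1 + 0.0309)^5 = 1.164348
Real value = $52,750.00 / 1.164348 = $45,304.34

$45,304.34


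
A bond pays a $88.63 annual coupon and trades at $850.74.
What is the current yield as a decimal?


Formula: Current yield = annual coupon / price
Substituting: CY = $88.63 / $850.74
CY = 0.10418

0.10418


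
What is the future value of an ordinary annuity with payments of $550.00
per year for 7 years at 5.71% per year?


Formula: FV = PMT * ((1+r)^n - 1) / r
Growth factor: (1 + 0.0571)^7 = 1.47507
Numerator: 1.47507 - 1 = 0.47507
FV = $550.00 * 0.47507 / 0.0571 = $4,575.98

$4,575.98


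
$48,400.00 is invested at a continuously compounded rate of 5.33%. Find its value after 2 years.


Formula: FV = P * e^(r*t)
Exponent: r*t = 0.0533 * 2 = 0.1066
e^(0.1066) = 1.112489
FV = $48,400.00 * 1.112489 = $53,844.48

$53,844.48


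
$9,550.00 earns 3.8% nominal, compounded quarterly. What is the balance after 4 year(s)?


Formula: FV = P * (1 + r/m)^(m*t)
Period rate: r/m = 0.038 / 4 = 0.0095
Total periods: m*t = 4 * 4 = 16
Growth factor: (1 + 0.0095)^16 = 1.163325
FV = $9,550.00 * 1.163325 = $11,109.76

$11,109.76


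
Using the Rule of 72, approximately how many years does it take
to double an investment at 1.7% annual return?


Formula: Years ≈ 72 / r
Substituting: Years ≈ 72 / 1.7
Years ≈ 42.4

42.4 years


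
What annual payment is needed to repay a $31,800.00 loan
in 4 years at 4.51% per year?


Formula: PMT = PV * r / (1 - (1+r)^(-n))
Denominator: 1 - (1 + 0.0451)^(-4) = 0.16176
Numerator: $31,800.00 * 0.0451 = 1434.18
PMT = 1434.18 / 0.16176 = $8,866.12

$8,866.12


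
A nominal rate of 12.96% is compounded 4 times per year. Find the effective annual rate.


Formula: EAR = (1 + r/m)^m - 1
Period rate: r/m = 0.1296 / 4 = 0.0324
Compounding: (1 + 0.0324)^4 = 1.136036
EAR = 1.136036 - 1 = 0.136036

0.136036


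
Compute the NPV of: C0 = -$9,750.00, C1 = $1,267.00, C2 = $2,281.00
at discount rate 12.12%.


Formula: NPV = C0 + C1/(1+r) + C2/(1+r)^2
Discount C1: $1,267.00 / (1 + 0.1212) = $1,130.04
Discount C2: $2,281.00 / (1 + 0.1212)^2 = $1,814.51
NPV = -$9,750.00 + $1,130.04 + $1,814.51 = -$6,805.45

-$6,805.45


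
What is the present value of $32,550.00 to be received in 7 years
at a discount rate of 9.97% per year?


Formula: PV = FV / (1 + r)^n
Substituting: PV = $32,550.00 / (1 + 0.0997)^7
Discount factor: (1.0997)^7 = 1.945
PV = $32,550.00 / 1.945 = $16,735.22

$16,735.22


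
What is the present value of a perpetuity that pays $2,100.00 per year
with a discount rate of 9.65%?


Formula: PV = C / r
Substituting: PV = $2,100.00 / 0.0965
PV = $21,761.66

$21,761.66


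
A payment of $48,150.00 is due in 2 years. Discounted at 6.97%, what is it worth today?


Formula: PV = FV / (1 + r)^n
Substituting: PV = $48,150.00 / (1 + 0.0697)^2
Discount factor: (1.0697)^2 = 1.144258
PV = $48,150.00 / 1.144258 = $42,079.67

$42,079.67


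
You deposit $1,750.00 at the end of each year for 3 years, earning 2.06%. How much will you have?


Formula: FV = PMT * ((1+r)^n - 1) / r
Growth factor: (1 + 0.0206)^3 = 1.063082
Numerator: 1.063082 - 1 = 0.063082
FV = $1,750.00 * 0.063082 / 0.0206 = $5,358.89

$5,358.89


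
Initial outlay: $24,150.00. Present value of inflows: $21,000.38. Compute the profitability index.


Formula: PI = PV(cash flows) / initial investment
Substituting: PI = $21,000.38 / $24,150.00
PI = 0.8696

0.8696


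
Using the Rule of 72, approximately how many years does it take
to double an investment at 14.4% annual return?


Formula: Years ≈ 72 / r
Substituting: Years ≈ 72 / 14.4
Years ≈ 5.0

5.0 years


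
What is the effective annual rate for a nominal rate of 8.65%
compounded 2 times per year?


Formula: EAR = (1 + r/m)^m - 1
Period rate: r/m = 0.0865 / 2 = 0.04325
Compounding: (1 + 0.04325)^2 = 1.088371
EAR = 1.088371 - 1 = 0.088371

0.088371


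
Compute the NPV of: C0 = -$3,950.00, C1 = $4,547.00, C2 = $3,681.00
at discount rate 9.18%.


Formula: NPV = C0 + C1/(1+r) + C2/(1+r)^2
Discount C1: $4,547.00 / (1 + 0.0918) = $4,164.68
Discount C2: $3,681.00 / (1 + 0.0918)^2 = $3,088.02
NPV = -$3,950.00 + $4,164.68 + $3,088.02 = $3,302.70

$3,302.70


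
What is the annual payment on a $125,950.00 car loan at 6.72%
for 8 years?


Formula: PMT = PV * r / (1 - (1+r)^(-n))
Denominator: 1 - (1 + 0.0672)^(-8) = 0.405662
Numerator: $125,950.00 * 0.0672 = 8463.84
PMT = 8463.84 / 0.405662 = $20,864.26

$20,864.26


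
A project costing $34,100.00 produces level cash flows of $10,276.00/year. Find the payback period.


Formula: Payback = investment / annual cash flow
Substituting: Payback = $34,100.00 / $10,276.00
Payback = 3.3184 years

3.3184 years


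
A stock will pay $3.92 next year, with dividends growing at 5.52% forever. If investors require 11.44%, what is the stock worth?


Formula: P = D1 / (r - g)
Spread: r - g = 0.1144 - 0.0552 = 0.0592
Substituting: P = $3.92 / 0.0592
P = $66.22

$66.22


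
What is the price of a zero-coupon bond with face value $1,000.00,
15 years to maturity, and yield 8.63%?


Formula: Price = FV / (1 + r)^n
Substituting: Price = $1,000.00 / (1 + 0.0863)^15
Discount factor: (1.0863)^15 = 3.461359
Price = $1,000.00 / 3.461359 = $288.90

$288.90


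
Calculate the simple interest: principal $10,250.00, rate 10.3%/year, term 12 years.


Formula: I = P * r * t
Substituting: I = $10,250.00 * 0.103 * 12
Step: I = $10,250.00 * 1.236
I = $12,669.00

$12,669.00


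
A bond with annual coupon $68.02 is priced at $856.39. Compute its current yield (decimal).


Formula: Current yield = annual coupon / price
Substituting: CY = $68.02 / $856.39
CY = 0.079426

0.079426


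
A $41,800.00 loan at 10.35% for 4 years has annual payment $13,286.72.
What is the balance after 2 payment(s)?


Formula: Balance = PV*(1+r)^k - PMT*((1+r)^k - 1)/r
Growth: (1 + 0.1035)^2 = 1.217712
Accumulated factor: ((1+r)^k - 1)/r = 2.1035
Balance = $41,800.00 * 1.217712 - $13,286.72 * 2.1035
Balance = $22,951.76

$22,951.76


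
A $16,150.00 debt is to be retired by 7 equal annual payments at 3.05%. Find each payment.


Formula: PMT = PV * r / (1 - (1+r)^(-n))
Denominator: 1 - (1 + 0.0305)^(-7) = 0.189666
Numerator: $16,150.00 * 0.0305 = 492.575
PMT = 492.575 / 0.189666 = $2,597.06

$2,597.06


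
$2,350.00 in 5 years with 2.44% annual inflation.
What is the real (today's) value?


Formula: Real value = nominal / (1 + inflation)^years
Price level: (1 + 0.0244)^5 = 1.128101
Real value = $2,350.00 / 1.128101 = $2,083.15

$2,083.15


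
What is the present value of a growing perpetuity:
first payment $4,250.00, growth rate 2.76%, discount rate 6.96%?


Formula: PV = C / (r - g)
Spread: r - g = 0.0696 - 0.0276 = 0.042
Substituting: PV = $4,250.00 / 0.042
PV = $101,190.48

$101,190.48


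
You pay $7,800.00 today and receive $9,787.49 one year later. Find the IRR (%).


Formula: IRR = C1/C0 - 1
Substituting: IRR = $9,787.49 / $7,800.00 - 1
Ratio: 1.254806 - 1 = 0.254806
IRR = 25.4806%

25.4806%


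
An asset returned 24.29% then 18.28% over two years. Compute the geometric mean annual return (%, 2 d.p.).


Formula: Geometric mean = ((1+r1)*(1+r2))^(1/2) - 1
Product: (1 + 0.2429) * (1 + 0.1828) = 1.2429 * 1.1828 = 1.470102
Square root: 1.470102^0.5 = 1.212478
Geometric mean = 1.212478 - 1 = 0.212478
As percentage: 21.25%

21.25%


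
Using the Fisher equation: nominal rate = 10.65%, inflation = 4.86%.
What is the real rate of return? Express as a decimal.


Formula: (1 + r_real) = (1 + r_nom) / (1 + inflation)
Substituting: (1 + r_real) = 1.1065 / 1.0486
(1 + r_real) = 1.055216
r_real = 1.055216 - 1 = 0.055216

0.055216


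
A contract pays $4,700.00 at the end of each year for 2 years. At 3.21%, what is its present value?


Formula: PV = PMT * (1 - (1+r)^(-n)) / r
Discount factor: (1 + 0.0321)^(-2) = 0.938764
Bracket: 1 - 0.938764 = 0.061236
PV = $4,700.00 * 0.061236 / 0.0321 = $8,966.01

$8,966.01


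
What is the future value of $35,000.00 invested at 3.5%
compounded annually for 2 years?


Formula: FV = P * (1 + r)^n
Substituting: FV = $35,000.00 * (1 + 0.035)^2
Growth factor: (1.035)^2 = 1.071225
FV = $35,000.00 * 1.071225 = $37,492.88

$37,492.88


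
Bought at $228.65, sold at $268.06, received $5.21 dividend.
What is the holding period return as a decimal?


Formula: HPR = (P1 - P0 + D) / P0
Gain: $268.06 - $228.65 + $5.21 = $44.62
HPR = $44.62 / $228.65 = 0.1951

0.1951


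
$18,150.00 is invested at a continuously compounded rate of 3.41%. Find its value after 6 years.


Formula: FV = P * e^(r*t)
Exponent: r*t = 0.0341 * 6 = 0.2046
e^(0.2046) = 1.227034
FV = $18,150.00 * 1.227034 = $22,270.67

$22,270.67


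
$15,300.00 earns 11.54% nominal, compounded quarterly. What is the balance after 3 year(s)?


Formula: FV = P * (1 + r/m)^(m*t)
Period rate: r/m = 0.1154 / 4 = 0.02885
Total periods: m*t = 4 * 3 = 12
Growth factor: (1 + 0.02885)^12 = 1.406775
FV = $15,300.00 * 1.406775 = $21,523.66

$21,523.66


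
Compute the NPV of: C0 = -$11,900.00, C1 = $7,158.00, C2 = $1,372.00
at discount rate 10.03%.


Formula: NPV = C0 + C1/(1+r) + C2/(1+r)^2
Discount C1: $7,158.00 / (1 + 0.1003) = $6,505.50
Discount C2: $1,372.00 / (1 + 0.1003)^2 = $1,133.27
NPV = -$11,900.00 + $6,505.50 + $1,133.27 = -$4,261.24

-$4,261.24


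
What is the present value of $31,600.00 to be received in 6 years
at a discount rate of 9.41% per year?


Formula: PV = FV / (1 + r)^n
Substituting: PV = $31,600.00 / (1 + 0.0941)^6
Discount factor: (1.0941)^6 = 1.715308
PV = $31,600.00 / 1.715308 = $18,422.35

$18,422.35


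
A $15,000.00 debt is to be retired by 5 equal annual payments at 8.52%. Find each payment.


Formula: PMT = PV * r / (1 - (1+r)^(-n))
Denominator: 1 - (1 + 0.0852)^(-5) = 0.335567
Numerator: $15,000.00 * 0.0852 = 1278.0
PMT = 1278.0 / 0.335567 = $3,808.48

$3,808.48


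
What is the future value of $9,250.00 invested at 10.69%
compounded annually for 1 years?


Formula: FV = P * (1 + r)^n
Substituting: FV = $9,250.00 * (1 + 0.1069)^1
Growth factor: (1.1069)^1 = 1.1069
FV = $9,250.00 * 1.1069 = $10,238.83

$10,238.83


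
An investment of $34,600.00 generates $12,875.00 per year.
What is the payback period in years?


Formula: Payback = investment / annual cash flow
Substituting: Payback = $34,600.00 / $12,875.00
Payback = 2.6874 years

2.6874 years


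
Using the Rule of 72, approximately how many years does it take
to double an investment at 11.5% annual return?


Formula: Years ≈ 72 / r
Substituting: Years ≈ 72 / 11.5
Years ≈ 6.3

6.3 years


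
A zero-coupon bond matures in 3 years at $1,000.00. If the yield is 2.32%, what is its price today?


Formula: Price = FV / (1 + r)^n
Substituting: Price = $1,000.00 / (1 + 0.0232)^3
Discount factor: (1.0232)^3 = 1.071227
Price = $1,000.00 / 1.071227 = $933.51

$933.51


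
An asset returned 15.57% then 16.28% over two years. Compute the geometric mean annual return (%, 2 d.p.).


Formula: Geometric mean = ((1+r1)*(1+r2))^(1/2) - 1
Product: (1 + 0.1557) * (1 + 0.1628) = 1.1557 * 1.1628 = 1.343848
Square root: 1.343848^0.5 = 1.159245
Geometric mean = 1.159245 - 1 = 0.159245
As percentage: 15.92%

15.92%


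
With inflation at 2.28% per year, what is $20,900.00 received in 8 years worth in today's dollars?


Formula: Real value = nominal / (1 + inflation)^years
Price level: (1 + 0.0228)^8 = 1.197639
Real value = $20,900.00 / 1.197639 = $17,451.01

$17,451.01


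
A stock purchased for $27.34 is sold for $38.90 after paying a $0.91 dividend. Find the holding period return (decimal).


Formula: HPR = (P1 - P0 + D) / P0
Gain: $38.90 - $27.34 + $0.91 = $12.47
HPR = $12.47 / $27.34 = 0.4561

0.4561


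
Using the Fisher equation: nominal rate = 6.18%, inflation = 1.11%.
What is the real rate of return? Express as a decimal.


Formula: (1 + r_real) = (1 + r_nom) / (1 + inflation)
Substituting: (1 + r_real) = 1.0618 / 1.0111
(1 + r_real) = 1.050143
r_real = 1.050143 - 1 = 0.050143

0.050143


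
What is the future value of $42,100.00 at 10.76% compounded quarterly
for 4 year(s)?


Formula: FV = P * (1 + r/m)^(m*t)
Period rate: r/m = 0.1076 / 4 = 0.0269
Total periods: m*t = 4 * 4 = 16
Growth factor: (1 + 0.0269)^16 = 1.529151
FV = $42,100.00 * 1.529151 = $64,377.27

$64,377.27


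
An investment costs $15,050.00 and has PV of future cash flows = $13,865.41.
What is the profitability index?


Formula: PI = PV(cash flows) / initial investment
Substituting: PI = $13,865.41 / $15,050.00
PI = 0.9213

0.9213


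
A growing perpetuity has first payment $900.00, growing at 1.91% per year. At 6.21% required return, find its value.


Formula: PV = C / (r - g)
Spread: r - g = 0.0621 - 0.0191 = 0.043
Substituting: PV = $900.00 / 0.043
PV = $20,930.23

$20,930.23


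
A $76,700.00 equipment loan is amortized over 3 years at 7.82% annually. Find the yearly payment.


Formula: PMT = PV * r / (1 - (1+r)^(-n))
Denominator: 1 - (1 + 0.0782)^(-3) = 0.202185
Numerator: $76,700.00 * 0.0782 = 5997.94
PMT = 5997.94 / 0.202185 = $29,665.55

$29,665.55


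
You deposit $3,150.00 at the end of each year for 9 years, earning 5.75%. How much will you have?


Formula: FV = PMT * ((1+r)^n - 1) / r
Growth factor: (1 + 0.0575)^9 = 1.653954
Numerator: 1.653954 - 1 = 0.653954
FV = $3,150.00 * 0.653954 / 0.0575 = $35,825.30

$35,825.30


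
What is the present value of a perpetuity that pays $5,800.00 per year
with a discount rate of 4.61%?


Formula: PV = C / r
Substituting: PV = $5,800.00 / 0.0461
PV = $125,813.45

$125,813.45


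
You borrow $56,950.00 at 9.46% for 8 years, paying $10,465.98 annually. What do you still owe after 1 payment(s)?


Formula: Balance = PV*(1+r)^k - PMT*((1+r)^k - 1)/r
Growth: (1 + 0.0946)^1 = 1.0946
Accumulated factor: ((1+r)^k - 1)/r = 1.0
Balance = $56,950.00 * 1.0946 - $10,465.98 * 1.0
Balance = $51,871.49

$51,871.49


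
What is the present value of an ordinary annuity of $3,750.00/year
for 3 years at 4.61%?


Formula: PV = PMT * (1 - (1+r)^(-n)) / r
Discount factor: (1 + 0.0461)^(-3) = 0.873535
Bracket: 1 - 0.873535 = 0.126465
PV = $3,750.00 * 0.126465 / 0.0461 = $10,287.27

$10,287.27


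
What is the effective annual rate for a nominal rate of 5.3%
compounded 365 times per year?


Formula: EAR = (1 + r/m)^m - 1
Period rate: r/m = 0.053 / 365 = 0.000145
Compounding: (1 + 0.000145)^365 = 1.054426
EAR = 1.054426 - 1 = 0.054426

0.054426


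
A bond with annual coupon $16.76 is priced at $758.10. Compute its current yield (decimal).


Formula: Current yield = annual coupon / price
Substituting: CY = $16.76 / $758.10
CY = 0.022108

0.022108


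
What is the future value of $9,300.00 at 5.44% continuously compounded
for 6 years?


Formula: FV = P * e^(r*t)
Exponent: r*t = 0.0544 * 6 = 0.3264
e^(0.3264) = 1.38597
FV = $9,300.00 * 1.38597 = $12,889.52

$12,889.52


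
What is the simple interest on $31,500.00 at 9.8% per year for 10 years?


Formula: I = P * r * t
Substituting: I = $31,500.00 * 0.098 * 10
Step: I = $31,500.00 * 0.98
I = $30,870.00

$30,870.00


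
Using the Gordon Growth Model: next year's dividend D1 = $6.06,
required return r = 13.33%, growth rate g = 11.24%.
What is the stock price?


Formula: P = D1 / (r - g)
Spread: r - g = 0.1333 - 0.1124 = 0.0209
Substituting: P = $6.06 / 0.0209
P = $289.95

$289.95


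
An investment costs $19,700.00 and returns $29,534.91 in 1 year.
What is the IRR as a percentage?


Formula: IRR = C1/C0 - 1
Substituting: IRR = $29,534.91 / $19,700.00 - 1
Ratio: 1.499234 - 1 = 0.499234
IRR = 49.9234%

49.9234%


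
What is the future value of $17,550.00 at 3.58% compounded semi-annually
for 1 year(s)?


Formula: FV = P * (1 + r/m)^(m*t)
Period rate: r/m = 0.0358 / 2 = 0.0179
Total periods: m*t = 2 * 1 = 2
Growth factor: (1 + 0.0179)^2 = 1.03612
FV = $17,550.00 * 1.03612 = $18,183.91

$18,183.91


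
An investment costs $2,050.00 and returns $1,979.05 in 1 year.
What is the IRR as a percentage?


Formula: IRR = C1/C0 - 1
Substituting: IRR = $1,979.05 / $2,050.00 - 1
Ratio: 0.96539 - 1 = -0.03461
IRR = -3.461%

-3.461%
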